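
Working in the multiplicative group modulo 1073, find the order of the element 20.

By Lagrange's theorem, ord_1073(20) divides φ(1073) = φ(29·37) = (29−1)·(37−1) = 28·36 = 1008 = 2^4 · 3^2 · 7.
Divisors of 1008: 1, 2, 3, 4, 6, 7, 8, 9, 12, 14, 16, 18, 21, 24, 28, 36, 42, 48, 56, 63, 72, 84, 112, 126, 144, 168, 252, 336, 504, 1008.
Evaluate successive powers at the divisors of 1008:
20^1 ≡ 20 (mod 1073)
20^2 ≡ 400 (mod 1073)
20^3 ≡ 489 (mod 1073)
20^4 ≡ 123 (mod 1073)
20^6 ≡ 915 (mod 1073)
20^7 ≡ 59 (mod 1073)
20^8 ≡ 107 (mod 1073)
20^9 ≡ 1067 (mod 1073)
20^12 ≡ 285 (mod 1073)
20^14 ≡ 262 (mod 1073)
20^16 ≡ 719 (mod 1073)
20^18 ≡ 36 (mod 1073)
20^21 ≡ 436 (mod 1073)
20^24 ≡ 750 (mod 1073)
20^28 ≡ 1045 (mod 1073)
20^36 ≡ 223 (mod 1073)
20^42 ≡ 175 (mod 1073)
20^48 ≡ 248 (mod 1073)
20^56 ≡ 784 (mod 1073)
20^63 ≡ 117 (mod 1073)
20^72 ≡ 371 (mod 1073)
20^84 ≡ 581 (mod 1073)
20^112 ≡ 900 (mod 1073)
20^126 ≡ 813 (mod 1073)
20^144 ≡ 297 (mod 1073)
20^168 ≡ 639 (mod 1073)
20^252 ≡ 1 (mod 1073) ✓
Therefore the multiplicative order of 20 modulo 1073 is 252.

252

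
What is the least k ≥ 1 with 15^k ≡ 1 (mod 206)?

The order of 15 must divide φ(206) = φ(2)·φ(103) = 1·102 = 102 = 2 · 3 · 17.
Divisors of 102: 1, 2, 3, 6, 17, 34, 51, 102.
Compute 15^d (mod 206) for the divisors d until we hit 1:
15^1 ≡ 15
15^2 ≡ 19
15^3 ≡ 79
15^6 ≡ 61
15^17 ≡ 149
15^34 ≡ 159
15^51 ≡ 1
The smallest such exponent is 51, so the order of 15 is 51.

51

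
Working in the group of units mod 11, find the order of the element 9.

5

The order of 9 must divide φ(11) = 11 − 1 = 10 = 2 · 5.
Divisors of 10: 1, 2, 5, 10.
Compute 9^d (mod 11) for the divisors d until we hit 1:
9^1 ≡ 9
9^2 ≡ 4
9^5 ≡ 1
So ord_11(9) = 5.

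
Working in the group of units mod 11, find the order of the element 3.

5

The order of 3 must divide φ(11) = 11 − 1 = 10 = 2 · 5.
Divisors of 10: 1, 2, 5, 10.
Compute 3^d (mod 11) for the divisors d until we hit 1:
3^1 ≡ 3
3^2 ≡ 9
3^5 ≡ 1
The smallest such exponent is 5, so the order of 3 is 5.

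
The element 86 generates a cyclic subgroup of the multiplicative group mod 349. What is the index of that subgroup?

The order of 86 must divide φ(349) = 349 − 1 = 348 = 2^2 · 3 · 29.
Divisors of 348: 1, 2, 3, 4, 6, 12, 29, 58, 87, 116, 174, 348.
Test each divisor d:
86^1 ≡ 86 (mod 349)
86^2 ≡ 67 (mod 349)
86^3 ≡ 178 (mod 349)
86^4 ≡ 301 (mod 349)
86^6 ≡ 274 (mod 349)
86^12 ≡ 41 (mod 349)
86^29 ≡ 348 (mod 349)
86^58 ≡ 1 (mod 349) ✓
Thus |⟨86⟩| = ord(86) = 58.
The index is φ(349) / ord(86) = 348 / 58 = 6.

6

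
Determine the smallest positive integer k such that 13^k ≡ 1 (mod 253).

110

The order of 13 must divide φ(253) = φ(11·23) = (11−1)·(23−1) = 10·22 = 220 = 2^2 · 5 · 11.
Divisors of 220: 1, 2, 4, 5, 10, 11, 20, 22, 44, 55, 110, 220.
Test each divisor d:
13^1 ≡ 13 (mod 253)
13^2 ≡ 169 (mod 253)
13^4 ≡ 225 (mod 253)
13^5 ≡ 142 (mod 253)
13^10 ≡ 177 (mod 253)
13^11 ≡ 24 (mod 253)
13^20 ≡ 210 (mod 253)
13^22 ≡ 70 (mod 253)
13^44 ≡ 93 (mod 253)
13^55 ≡ 208 (mod 253)
13^110 ≡ 1 (mod 253) ✓
Therefore the multiplicative order of 13 modulo 253 is 110.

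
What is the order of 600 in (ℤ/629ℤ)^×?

ord(600) | φ(629) = φ(17·37) = (17−1)·(37−1) = 16·36 = 576 = 2^6 · 3^2.
Divisors of 576: 1, 2, 3, 4, 6, 8, 9, 12, 16, 18, 24, 32, 36, 48, 64, 72, 96, 144, 192, 288, 576.
Test each divisor d:
600^1 ≡ 600 (mod 629)
600^2 ≡ 212 (mod 629)
600^3 ≡ 142 (mod 629)
600^4 ≡ 285 (mod 629)
600^6 ≡ 36 (mod 629)
600^8 ≡ 84 (mod 629)
600^9 ≡ 80 (mod 629)
600^12 ≡ 38 (mod 629)
600^16 ≡ 137 (mod 629)
600^18 ≡ 110 (mod 629)
600^24 ≡ 186 (mod 629)
600^32 ≡ 528 (mod 629)
600^36 ≡ 149 (mod 629)
600^48 ≡ 1 (mod 629) ✓
So ord_629(600) = 48.

48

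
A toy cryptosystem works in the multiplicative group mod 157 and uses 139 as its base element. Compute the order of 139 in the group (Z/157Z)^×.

By Lagrange's theorem, ord_157(139) divides φ(157) = 157 − 1 = 156 = 2^2 · 3 · 13.
Divisors of 156: 1, 2, 3, 4, 6, 12, 13, 26, 39, 52, 78, 156.
Compute 139^d (mod 157) for the divisors d until we hit 1:
139^1 ≡ 139 (mod 157)
139^2 ≡ 10 (mod 157)
139^3 ≡ 134 (mod 157)
139^4 ≡ 100 (mod 157)
139^6 ≡ 58 (mod 157)
139^12 ≡ 67 (mod 157)
139^13 ≡ 50 (mod 157)
139^26 ≡ 145 (mod 157)
139^39 ≡ 28 (mod 157)
139^52 ≡ 144 (mod 157)
139^78 ≡ 156 (mod 157)
139^156 ≡ 1 (mod 157) ✓
Hence ord(139) = 156.

156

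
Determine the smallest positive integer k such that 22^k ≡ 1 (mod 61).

The order of 22 must divide φ(61) = 61 − 1 = 60 = 2^2 · 3 · 5.
Divisors of 60: 1, 2, 3, 4, 5, 6, 10, 12, 15, 20, 30, 60.
Check 22^d mod 61 for each divisor in increasing order:
22^1 ≡ 22 (mod 61)
22^2 ≡ 57 (mod 61)
22^3 ≡ 34 (mod 61)
22^4 ≡ 16 (mod 61)
22^5 ≡ 47 (mod 61)
22^6 ≡ 58 (mod 61)
22^10 ≡ 13 (mod 61)
22^12 ≡ 9 (mod 61)
22^15 ≡ 1 (mod 61) ✓
Therefore the multiplicative order of 22 modulo 61 is 15.

15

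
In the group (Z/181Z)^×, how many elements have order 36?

φ(181) = 181 − 1 = 180 = 2^2 · 3^2 · 5.
In a cyclic group of order 180, there are φ(d) elements of order d for each divisor d of 180, and zero for non-divisors.
36 = 2^2 · 3^2 divides 180, and φ(36) = 12.

12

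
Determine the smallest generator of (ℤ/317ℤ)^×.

2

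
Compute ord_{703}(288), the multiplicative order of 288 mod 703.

36

Since 288 ∈ (Z/703Z)^×, its order divides φ(703) = φ(19·37) = (19−1)·(37−1) = 18·36 = 648 = 2^3 · 3^4.
Divisors of 648: 1, 2, 3, 4, 6, 8, 9, 12, 18, 24, 27, 36, 54, 72, 81, 108, 162, 216, 324, 648.
Compute 288^d (mod 703) for the divisors d until we hit 1:
288^1 ≡ 288 (mod 703)
288^2 ≡ 693 (mod 703)
288^3 ≡ 635 (mod 703)
288^4 ≡ 100 (mod 703)
288^6 ≡ 406 (mod 703)
288^8 ≡ 158 (mod 703)
288^9 ≡ 512 (mod 703)
288^12 ≡ 334 (mod 703)
288^18 ≡ 628 (mod 703)
288^24 ≡ 482 (mod 703)
288^27 ≡ 265 (mod 703)
288^36 ≡ 1 (mod 703) ✓
Therefore the multiplicative order of 288 modulo 703 is 36.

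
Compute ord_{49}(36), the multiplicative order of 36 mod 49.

7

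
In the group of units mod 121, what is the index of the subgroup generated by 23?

10

By Lagrange's theorem, ord_121(23) divides φ(121) = φ(11^2) = 11·(11−1) = 110 = 2 · 5 · 11.
Divisors of 110: 1, 2, 5, 10, 11, 22, 55, 110.
Compute 23^d (mod 121) for the divisors d until we hit 1:
23^1 ≡ 23
23^2 ≡ 45
23^5 ≡ 111
23^10 ≡ 100
23^11 ≡ 1
Thus |⟨23⟩| = ord(23) = 11.
The index is φ(121) / ord(23) = 110 / 11 = 10.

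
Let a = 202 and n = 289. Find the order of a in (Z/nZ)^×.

136

The order of 202 must divide φ(289) = φ(17^2) = 17·(17−1) = 272 = 2^4 · 17.
Divisors of 272: 1, 2, 4, 8, 16, 17, 34, 68, 136, 272.
Check 202^d mod 289 for each divisor in increasing order:
202^1 ≡ 202 (mod 289)
202^2 ≡ 55 (mod 289)
202^4 ≡ 135 (mod 289)
202^8 ≡ 18 (mod 289)
202^16 ≡ 35 (mod 289)
202^17 ≡ 134 (mod 289)
202^34 ≡ 38 (mod 289)
202^68 ≡ 288 (mod 289)
202^136 ≡ 1 (mod 289) ✓
Hence ord(202) = 136.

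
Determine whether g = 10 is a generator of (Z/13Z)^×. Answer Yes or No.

φ(13) = 13 − 1 = 12 = 2^2 · 3.
10 is a primitive root mod 13 iff 10^(φ(13)/q) ≢ 1 for every prime q | φ(13), i.e. q ∈ {2, 3}.
10^6 ≡ 1 (mod 13)  [q = 2: ≡ 1 ✗]
10^4 ≡ 3 (mod 13)  [q = 3: ≢ 1 ✓]
The check at q = 2 fails, so 10 generates a proper subgroup.

No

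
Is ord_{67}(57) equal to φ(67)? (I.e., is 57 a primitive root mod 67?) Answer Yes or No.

φ(67) = 67 − 1 = 66 = 2 · 3 · 11.
It suffices to check that the order of 57 is not a proper divisor of 66: compute 57^(66/q) for q ∈ {2, 3, 11}.
57^33 ≡ 66 (mod 67)  [q = 2: ≢ 1 ✓]
57^22 ≡ 37 (mod 67)  [q = 3: ≢ 1 ✓]
57^6 ≡ 25 (mod 67)  [q = 11: ≢ 1 ✓]
Every test exponent gives a nontrivial residue, hence 57 generates the full group.

Yes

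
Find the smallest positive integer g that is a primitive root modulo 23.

5

φ(23) = 23 − 1 = 22 = 2 · 11.
Test candidates g = 2, 3, … against the prime factors q ∈ {2, 11} of φ(23): g is a generator iff g^(22/q) ≢ 1 for every such q.
g = 2: 2^11 ≡ 1 — hits 1, so not a primitive root.
g = 3: 3^11 ≡ 1 — hits 1, so not a primitive root.
g = 4: 4^11 ≡ 1 — hits 1, so not a primitive root.
g = 5: 5^11 ≡ 22; 5^2 ≡ 2 — none is 1, so 5 is a primitive root.
Hence the least primitive root of 23 is 5.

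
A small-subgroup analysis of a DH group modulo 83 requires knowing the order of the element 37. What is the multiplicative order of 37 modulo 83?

By Lagrange's theorem, ord_83(37) divides φ(83) = 83 − 1 = 82 = 2 · 41.
Divisors of 82: 1, 2, 41, 82.
Test each divisor d:
37^1 ≡ 37 (mod 83)
37^2 ≡ 41 (mod 83)
37^41 ≡ 1 (mod 83) ✓
Therefore the multiplicative order of 37 modulo 83 is 41.

41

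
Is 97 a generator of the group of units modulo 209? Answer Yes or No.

No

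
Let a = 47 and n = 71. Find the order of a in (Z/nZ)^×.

70

By Lagrange's theorem, ord_71(47) divides φ(71) = 71 − 1 = 70 = 2 · 5 · 7.
Divisors of 70: 1, 2, 5, 7, 10, 14, 35, 70.
Check 47^d mod 71 for each divisor in increasing order:
47^1 ≡ 47
47^2 ≡ 8
47^5 ≡ 26
47^7 ≡ 66
47^10 ≡ 37
47^14 ≡ 25
47^35 ≡ 70
47^70 ≡ 1
Hence ord(47) = 70.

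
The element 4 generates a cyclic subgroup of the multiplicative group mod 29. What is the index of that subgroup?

Since 4 ∈ (Z/29Z)^×, its order divides φ(29) = 29 − 1 = 28 = 2^2 · 7.
Divisors of 28: 1, 2, 4, 7, 14, 28.
Compute 4^d (mod 29) for the divisors d until we hit 1:
4^1 ≡ 4 (mod 29)
4^2 ≡ 16 (mod 29)
4^4 ≡ 24 (mod 29)
4^7 ≡ 28 (mod 29)
4^14 ≡ 1 (mod 29) ✓
So ord_29(4) = 14, hence |⟨4⟩| = 14.
Index = |(Z/29Z)^×| / |⟨4⟩| = 28 / 14 = 2.

2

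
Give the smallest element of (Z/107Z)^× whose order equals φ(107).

2

φ(107) = 107 − 1 = 106 = 2 · 53.
Test candidates g = 2, 3, … against the prime factors q ∈ {2, 53} of φ(107): g is a generator iff g^(106/q) ≢ 1 for every such q.
g = 2: 2^53 ≡ 106; 2^2 ≡ 4 — none is 1, so 2 is a primitive root.
The smallest primitive root modulo 107 is 2.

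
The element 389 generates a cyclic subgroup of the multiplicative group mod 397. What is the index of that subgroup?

By Lagrange's theorem, ord_397(389) divides φ(397) = 397 − 1 = 396 = 2^2 · 3^2 · 11.
Divisors of 396: 1, 2, 3, 4, 6, 9, 11, 12, 18, 22, 33, 36, 44, 66, 99, 132, 198, 396.
Check 389^d mod 397 for each divisor in increasing order:
389^1 ≡ 389 (mod 397)
389^2 ≡ 64 (mod 397)
389^3 ≡ 282 (mod 397)
389^4 ≡ 126 (mod 397)
389^6 ≡ 124 (mod 397)
389^9 ≡ 32 (mod 397)
389^11 ≡ 63 (mod 397)
389^12 ≡ 290 (mod 397)
389^18 ≡ 230 (mod 397)
389^22 ≡ 396 (mod 397)
389^33 ≡ 334 (mod 397)
389^36 ≡ 99 (mod 397)
389^44 ≡ 1 (mod 397) ✓
The order of 389 is 44, so the subgroup it generates has 44 elements.
[(Z/397Z)^× : ⟨389⟩] = 396/44 = 9.

9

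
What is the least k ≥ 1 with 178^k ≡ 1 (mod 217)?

By Lagrange's theorem, ord_217(178) divides φ(217) = φ(7·31) = (7−1)·(31−1) = 6·30 = 180 = 2^2 · 3^2 · 5.
Divisors of 180: 1, 2, 3, 4, 5, 6, 9, 10, 12, 15, 18, 20, 30, 36, 45, 60, 90, 180.
Check 178^d mod 217 for each divisor in increasing order:
178^1 ≡ 178 (mod 217)
178^2 ≡ 2 (mod 217)
178^3 ≡ 139 (mod 217)
178^4 ≡ 4 (mod 217)
178^5 ≡ 61 (mod 217)
178^6 ≡ 8 (mod 217)
178^9 ≡ 27 (mod 217)
178^10 ≡ 32 (mod 217)
178^12 ≡ 64 (mod 217)
178^15 ≡ 216 (mod 217)
178^18 ≡ 78 (mod 217)
178^20 ≡ 156 (mod 217)
178^30 ≡ 1 (mod 217) ✓
Hence ord(178) = 30.

30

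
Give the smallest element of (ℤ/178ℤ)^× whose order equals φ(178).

φ(178) = φ(2)·φ(89) = 1·88 = 88 = 2^3 · 11.
g is a primitive root iff g^(88/q) ≢ 1 (mod 178) for each prime q ∈ {2, 11}.
g = 2: gcd(2, 178) = 2 > 1, not a unit — skip.
g = 3: 3^44 ≡ 177; 3^8 ≡ 153 — none is 1, so 3 is a primitive root.
So 3 is the smallest generator of (Z/178Z)^×.

3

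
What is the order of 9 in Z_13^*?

3

By Lagrange's theorem, ord_13(9) divides φ(13) = 13 − 1 = 12 = 2^2 · 3.
Divisors of 12: 1, 2, 3, 4, 6, 12.
Check 9^d mod 13 for each divisor in increasing order:
9^1 ≡ 9 (mod 13)
9^2 ≡ 3 (mod 13)
9^3 ≡ 1 (mod 13) ✓
Therefore the multiplicative order of 9 modulo 13 is 3.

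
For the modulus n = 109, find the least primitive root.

φ(109) = 109 − 1 = 108 = 2^2 · 3^3.
Test candidates g = 2, 3, … against the prime factors q ∈ {2, 3} of φ(109): g is a generator iff g^(108/q) ≢ 1 for every such q.
g = 2: 2^54 ≡ 108; 2^36 ≡ 1 — hits 1, so not a primitive root.
g = 3: 3^54 ≡ 1 — hits 1, so not a primitive root.
g = 4: 4^54 ≡ 1 — hits 1, so not a primitive root.
g = 5: 5^54 ≡ 1 — hits 1, so not a primitive root.
g = 6: 6^54 ≡ 108; 6^36 ≡ 63 — none is 1, so 6 is a primitive root.
Hence the least primitive root of 109 is 6.

6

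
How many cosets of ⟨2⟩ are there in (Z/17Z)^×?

Since 2 ∈ (Z/17Z)^×, its order divides φ(17) = 17 − 1 = 16 = 2^4.
Divisors of 16: 1, 2, 4, 8, 16.
Check 2^d mod 17 for each divisor in increasing order:
2^1 ≡ 2 (mod 17)
2^2 ≡ 4 (mod 17)
2^4 ≡ 16 (mod 17)
2^8 ≡ 1 (mod 17) ✓
Thus |⟨2⟩| = ord(2) = 8.
Index = |(Z/17Z)^×| / |⟨2⟩| = 16 / 8 = 2.

2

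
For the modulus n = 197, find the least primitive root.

2

φ(197) = 197 − 1 = 196 = 2^2 · 7^2.
Test candidates g = 2, 3, … against the prime factors q ∈ {2, 7} of φ(197): g is a generator iff g^(196/q) ≢ 1 for every such q.
g = 2: 2^98 ≡ 196; 2^28 ≡ 104 — none is 1, so 2 is a primitive root.
The smallest primitive root modulo 197 is 2.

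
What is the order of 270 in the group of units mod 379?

The order of 270 must divide φ(379) = 379 − 1 = 378 = 2 · 3^3 · 7.
Divisors of 378: 1, 2, 3, 6, 7, 9, 14, 18, 21, 27, 42, 54, 63, 126, 189, 378.
Evaluate successive powers at the divisors of 378:
270^1 ≡ 270
270^2 ≡ 132
270^3 ≡ 14
270^6 ≡ 196
270^7 ≡ 239
270^9 ≡ 91
270^14 ≡ 271
270^18 ≡ 322
270^21 ≡ 339
270^27 ≡ 119
270^42 ≡ 84
270^54 ≡ 138
270^63 ≡ 51
270^126 ≡ 327
270^189 ≡ 1
Hence ord(270) = 189.

189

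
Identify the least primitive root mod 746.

φ(746) = φ(2)·φ(373) = 1·372 = 372 = 2^2 · 3 · 31.
Test candidates g = 2, 3, … against the prime factors q ∈ {2, 3, 31} of φ(746): g is a generator iff g^(372/q) ≢ 1 for every such q.
g = 2: gcd(2, 746) = 2 > 1, not a unit — skip.
g = 3: 3^186 ≡ 1 — hits 1, so not a primitive root.
g = 4: gcd(4, 746) = 2 > 1, not a unit — skip.
g = 5: 5^186 ≡ 745; 5^124 ≡ 657; 5^12 ≡ 189 — none is 1, so 5 is a primitive root.
The smallest primitive root modulo 746 is 5.

5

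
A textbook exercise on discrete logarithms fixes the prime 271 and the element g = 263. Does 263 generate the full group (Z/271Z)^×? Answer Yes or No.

φ(271) = 271 − 1 = 270 = 2 · 3^3 · 5.
Test 263^(270/q) mod 271 for each prime factor q of 270:
263^135 ≡ 270 (mod 271)  [q = 2: ≢ 1 ✓]
263^90 ≡ 1 (mod 271)  [q = 3: ≡ 1 ✗]
263^54 ≡ 100 (mod 271)  [q = 5: ≢ 1 ✓]
Since 263^90 ≡ 1, the order of 263 divides 90 < 270, so 263 is not a primitive root.

No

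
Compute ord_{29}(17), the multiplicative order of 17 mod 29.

4

The order of 17 must divide φ(29) = 29 − 1 = 28 = 2^2 · 7.
Divisors of 28: 1, 2, 4, 7, 14, 28.
Evaluate successive powers at the divisors of 28:
17^1 ≡ 17 (mod 29)
17^2 ≡ 28 (mod 29)
17^4 ≡ 1 (mod 29) ✓
Hence ord(17) = 4.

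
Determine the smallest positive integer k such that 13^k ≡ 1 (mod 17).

ord(13) | φ(17) = 17 − 1 = 16 = 2^4.
Divisors of 16: 1, 2, 4, 8, 16.
Compute 13^d (mod 17) for the divisors d until we hit 1:
13^1 ≡ 13
13^2 ≡ 16
13^4 ≡ 1
Hence ord(13) = 4.

4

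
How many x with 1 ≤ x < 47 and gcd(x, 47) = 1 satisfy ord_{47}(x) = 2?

1

φ(47) = 47 − 1 = 46 = 2 · 23.
Since (Z/47Z)^× is cyclic of order 46, the number of elements of order d is φ(d) when d | 46 and 0 otherwise.
2 | 46, and φ(2) = 2 − 1 = 1.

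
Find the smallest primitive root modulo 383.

5

φ(383) = 383 − 1 = 382 = 2 · 191.
g is a primitive root iff g^(382/q) ≢ 1 (mod 383) for each prime q ∈ {2, 191}.
g = 2: 2^191 ≡ 1 — hits 1, so not a primitive root.
g = 3: 3^191 ≡ 1 — hits 1, so not a primitive root.
g = 4: 4^191 ≡ 1 — hits 1, so not a primitive root.
g = 5: 5^191 ≡ 382; 5^2 ≡ 25 — none is 1, so 5 is a primitive root.
The smallest primitive root modulo 383 is 5.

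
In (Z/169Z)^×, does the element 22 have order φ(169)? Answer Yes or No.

No

φ(169) = φ(13^2) = 13·(13−1) = 156 = 2^2 · 3 · 13.
Test 22^(156/q) mod 169 for each prime factor q of 156:
22^78 ≡ 1 (mod 169)  [q = 2: ≡ 1 ✗]
22^52 ≡ 22 (mod 169)  [q = 3: ≢ 1 ✓]
22^12 ≡ 1 (mod 169)  [q = 13: ≡ 1 ✗]
The check at q = 2 fails, so 22 generates a proper subgroup.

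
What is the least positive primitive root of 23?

5

φ(23) = 23 − 1 = 22 = 2 · 11.
g is a primitive root iff g^(22/q) ≢ 1 (mod 23) for each prime q ∈ {2, 11}.
g = 2: 2^11 ≡ 1 — hits 1, so not a primitive root.
g = 3: 3^11 ≡ 1 — hits 1, so not a primitive root.
g = 4: 4^11 ≡ 1 — hits 1, so not a primitive root.
g = 5: 5^11 ≡ 22; 5^2 ≡ 2 — none is 1, so 5 is a primitive root.
So 5 is the smallest generator of (Z/23Z)^×.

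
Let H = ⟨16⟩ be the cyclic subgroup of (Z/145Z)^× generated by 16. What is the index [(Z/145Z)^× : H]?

ord(16) | φ(145) = φ(5·29) = (5−1)·(29−1) = 4·28 = 112 = 2^4 · 7.
Divisors of 112: 1, 2, 4, 7, 8, 14, 16, 28, 56, 112.
Test each divisor d:
16^1 ≡ 16 (mod 145)
16^2 ≡ 111 (mod 145)
16^4 ≡ 141 (mod 145)
16^7 ≡ 1 (mod 145) ✓
The order of 16 is 7, so the subgroup it generates has 7 elements.
Index = |(Z/145Z)^×| / |⟨16⟩| = 112 / 7 = 16.

16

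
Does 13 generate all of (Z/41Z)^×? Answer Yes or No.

φ(41) = 41 − 1 = 40 = 2^3 · 5.
It suffices to check that the order of 13 is not a proper divisor of 40: compute 13^(40/q) for q ∈ {2, 5}.
13^20 ≡ 40 (mod 41)  [q = 2: ≢ 1 ✓]
13^8 ≡ 10 (mod 41)  [q = 5: ≢ 1 ✓]
None equal 1, so ord_41(13) = 40: 13 is a primitive root.

Yes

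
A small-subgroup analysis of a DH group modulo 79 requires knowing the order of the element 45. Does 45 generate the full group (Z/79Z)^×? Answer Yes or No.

φ(79) = 79 − 1 = 78 = 2 · 3 · 13.
Test 45^(78/q) mod 79 for each prime factor q of 78:
45^39 ≡ 1 (mod 79)  [q = 2: ≡ 1 ✗]
45^26 ≡ 23 (mod 79)  [q = 3: ≢ 1 ✓]
45^6 ≡ 22 (mod 79)  [q = 13: ≢ 1 ✓]
45^39 ≡ 1 shows ord(45) | 39, strictly less than φ(79); not a primitive root.

No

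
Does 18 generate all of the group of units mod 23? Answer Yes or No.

φ(23) = 23 − 1 = 22 = 2 · 11.
An element g generates (Z/23Z)^× iff g^(22/q) ≢ 1 (mod 23) for each prime q ∈ {2, 11}.
18^11 ≡ 1 (mod 23)  [q = 2: ≡ 1 ✗]
18^2 ≡ 2 (mod 23)  [q = 11: ≢ 1 ✓]
18^11 ≡ 1 shows ord(18) | 11, strictly less than φ(23); not a primitive root.

No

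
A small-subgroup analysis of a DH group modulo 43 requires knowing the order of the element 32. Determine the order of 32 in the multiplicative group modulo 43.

14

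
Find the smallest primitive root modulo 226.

φ(226) = φ(2)·φ(113) = 1·112 = 112 = 2^4 · 7.
Test candidates g = 2, 3, … against the prime factors q ∈ {2, 7} of φ(226): g is a generator iff g^(112/q) ≢ 1 for every such q.
g = 2: gcd(2, 226) = 2 > 1, not a unit — skip.
g = 3: 3^56 ≡ 225; 3^16 ≡ 49 — none is 1, so 3 is a primitive root.
Hence the least primitive root of 226 is 3.

3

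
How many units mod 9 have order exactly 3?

φ(9) = φ(3^2) = 3·(3−1) = 6 = 2 · 3.
Since (Z/9Z)^× is cyclic of order 6, the number of elements of order d is φ(d) when d | 6 and 0 otherwise.
3 | 6, and φ(3) = 3 − 1 = 2.

2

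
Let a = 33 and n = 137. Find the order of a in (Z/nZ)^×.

136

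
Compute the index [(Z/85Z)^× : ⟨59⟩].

8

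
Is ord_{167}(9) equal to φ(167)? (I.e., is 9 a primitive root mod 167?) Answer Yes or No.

No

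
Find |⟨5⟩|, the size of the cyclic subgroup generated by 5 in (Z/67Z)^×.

Since 5 ∈ (Z/67Z)^×, its order divides φ(67) = 67 − 1 = 66 = 2 · 3 · 11.
Divisors of 66: 1, 2, 3, 6, 11, 22, 33, 66.
Test each divisor d:
5^1 ≡ 5 (mod 67)
5^2 ≡ 25 (mod 67)
5^3 ≡ 58 (mod 67)
5^6 ≡ 14 (mod 67)
5^11 ≡ 66 (mod 67)
5^22 ≡ 1 (mod 67) ✓
The smallest such exponent is 22, so the order of 5 is 22.

22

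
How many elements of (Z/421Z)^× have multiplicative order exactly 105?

48

φ(421) = 421 − 1 = 420 = 2^2 · 3 · 5 · 7.
Since (Z/421Z)^× is cyclic of order 420, the number of elements of order d is φ(d) when d | 420 and 0 otherwise.
105 = 3 · 5 · 7 divides 420, and φ(105) = 48.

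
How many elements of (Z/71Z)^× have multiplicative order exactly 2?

1

φ(71) = 71 − 1 = 70 = 2 · 5 · 7.
Since (Z/71Z)^× is cyclic of order 70, the number of elements of order d is φ(d) when d | 70 and 0 otherwise.
2 | 70, and φ(2) = 2 − 1 = 1.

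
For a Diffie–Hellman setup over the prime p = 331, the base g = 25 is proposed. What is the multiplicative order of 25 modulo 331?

The order of 25 must divide φ(331) = 331 − 1 = 330 = 2 · 3 · 5 · 11.
Divisors of 330: 1, 2, 3, 5, 6, 10, 11, 15, 22, 30, 33, 55, 66, 110, 165, 330.
Test each divisor d:
25^1 ≡ 25
25^2 ≡ 294
25^3 ≡ 68
25^5 ≡ 132
25^6 ≡ 321
25^10 ≡ 212
25^11 ≡ 4
25^15 ≡ 180
25^22 ≡ 16
25^30 ≡ 293
25^33 ≡ 64
25^55 ≡ 31
25^66 ≡ 124
25^110 ≡ 299
25^165 ≡ 1
Hence ord(25) = 165.

165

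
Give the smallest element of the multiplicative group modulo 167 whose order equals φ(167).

5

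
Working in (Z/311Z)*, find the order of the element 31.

310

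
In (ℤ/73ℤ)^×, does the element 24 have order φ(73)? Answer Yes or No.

No

φ(73) = 73 − 1 = 72 = 2^3 · 3^2.
It suffices to check that the order of 24 is not a proper divisor of 72: compute 24^(72/q) for q ∈ {2, 3}.
24^36 ≡ 1 (mod 73)  [q = 2: ≡ 1 ✗]
24^24 ≡ 1 (mod 73)  [q = 3: ≡ 1 ✗]
The check at q = 2 fails, so 24 generates a proper subgroup.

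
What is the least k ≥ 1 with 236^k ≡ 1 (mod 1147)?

60

Since 236 ∈ (Z/1147Z)^×, its order divides φ(1147) = φ(31·37) = (31−1)·(37−1) = 30·36 = 1080 = 2^3 · 3^3 · 5.
Divisors of 1080: 1, 2, 3, 4, 5, 6, 8, 9, 10, 12, 15, 18, 20, 24, 27, 30, 36, 40, 45, 54, 60, 72, 90, 108, 120, 135, 180, 216, 270, 360, 540, 1080.
Test each divisor d:
236^1 ≡ 236
236^2 ≡ 640
236^3 ≡ 783
236^4 ≡ 121
236^5 ≡ 1028
236^6 ≡ 591
236^8 ≡ 877
236^9 ≡ 512
236^10 ≡ 397
236^12 ≡ 593
236^15 ≡ 931
236^18 ≡ 628
236^20 ≡ 470
236^24 ≡ 667
236^27 ≡ 376
236^30 ≡ 776
236^36 ≡ 963
236^40 ≡ 676
236^45 ≡ 993
236^54 ≡ 295
236^60 ≡ 1
The smallest such exponent is 60, so the order of 236 is 60.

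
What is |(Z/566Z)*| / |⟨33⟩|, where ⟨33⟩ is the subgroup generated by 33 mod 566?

3

The order of 33 must divide φ(566) = φ(2)·φ(283) = 1·282 = 282 = 2 · 3 · 47.
Divisors of 282: 1, 2, 3, 6, 47, 94, 141, 282.
Compute 33^d (mod 566) for the divisors d until we hit 1:
33^1 ≡ 33 (mod 566)
33^2 ≡ 523 (mod 566)
33^3 ≡ 279 (mod 566)
33^6 ≡ 299 (mod 566)
33^47 ≡ 565 (mod 566)
33^94 ≡ 1 (mod 566) ✓
So ord_566(33) = 94, hence |⟨33⟩| = 94.
Index = |(Z/566Z)^×| / |⟨33⟩| = 282 / 94 = 3.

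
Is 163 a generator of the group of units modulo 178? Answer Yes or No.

Yes

φ(178) = φ(2)·φ(89) = 1·88 = 88 = 2^3 · 11.
Test 163^(88/q) mod 178 for each prime factor q of 88:
163^44 ≡ 177 (mod 178)  [q = 2: ≢ 1 ✓]
163^8 ≡ 167 (mod 178)  [q = 11: ≢ 1 ✓]
All checks pass, so 163 has order 88 and is a primitive root modulo 178.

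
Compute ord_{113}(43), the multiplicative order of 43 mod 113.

The order of 43 must divide φ(113) = 113 − 1 = 112 = 2^4 · 7.
Divisors of 112: 1, 2, 4, 7, 8, 14, 16, 28, 56, 112.
Compute 43^d (mod 113) for the divisors d until we hit 1:
43^1 ≡ 43 (mod 113)
43^2 ≡ 41 (mod 113)
43^4 ≡ 99 (mod 113)
43^7 ≡ 65 (mod 113)
43^8 ≡ 83 (mod 113)
43^14 ≡ 44 (mod 113)
43^16 ≡ 109 (mod 113)
43^28 ≡ 15 (mod 113)
43^56 ≡ 112 (mod 113)
43^112 ≡ 1 (mod 113) ✓
So ord_113(43) = 112.

112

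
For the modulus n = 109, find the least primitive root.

6

φ(109) = 109 − 1 = 108 = 2^2 · 3^3.
g is a primitive root iff g^(108/q) ≢ 1 (mod 109) for each prime q ∈ {2, 3}.
g = 2: 2^54 ≡ 108; 2^36 ≡ 1 — hits 1, so not a primitive root.
g = 3: 3^54 ≡ 1 — hits 1, so not a primitive root.
g = 4: 4^54 ≡ 1 — hits 1, so not a primitive root.
g = 5: 5^54 ≡ 1 — hits 1, so not a primitive root.
g = 6: 6^54 ≡ 108; 6^36 ≡ 63 — none is 1, so 6 is a primitive root.
The smallest primitive root modulo 109 is 6.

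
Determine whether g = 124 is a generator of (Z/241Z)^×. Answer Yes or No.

No

φ(241) = 241 − 1 = 240 = 2^4 · 3 · 5.
It suffices to check that the order of 124 is not a proper divisor of 240: compute 124^(240/q) for q ∈ {2, 3, 5}.
124^120 ≡ 240 (mod 241)  [q = 2: ≢ 1 ✓]
124^80 ≡ 1 (mod 241)  [q = 3: ≡ 1 ✗]
124^48 ≡ 91 (mod 241)  [q = 5: ≢ 1 ✓]
The check at q = 3 fails, so 124 generates a proper subgroup.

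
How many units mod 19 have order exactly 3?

φ(19) = 19 − 1 = 18 = 2 · 3^2.
In a cyclic group of order 18, there are φ(d) elements of order d for each divisor d of 18, and zero for non-divisors.
3 | 18, and φ(3) = 3 − 1 = 2.

2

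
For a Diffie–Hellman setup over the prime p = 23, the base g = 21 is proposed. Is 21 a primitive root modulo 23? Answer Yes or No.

Yes

φ(23) = 23 − 1 = 22 = 2 · 11.
21 is a primitive root mod 23 iff 21^(φ(23)/q) ≢ 1 for every prime q | φ(23), i.e. q ∈ {2, 11}.
21^11 ≡ 22 (mod 23)  [q = 2: ≢ 1 ✓]
21^2 ≡ 4 (mod 23)  [q = 11: ≢ 1 ✓]
All checks pass, so 21 has order 22 and is a primitive root modulo 23.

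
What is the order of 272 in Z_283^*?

282

The order of 272 must divide φ(283) = 283 − 1 = 282 = 2 · 3 · 47.
Divisors of 282: 1, 2, 3, 6, 47, 94, 141, 282.
Compute 272^d (mod 283) for the divisors d until we hit 1:
272^1 ≡ 272
272^2 ≡ 121
272^3 ≡ 84
272^6 ≡ 264
272^47 ≡ 45
272^94 ≡ 44
272^141 ≡ 282
272^282 ≡ 1
The smallest such exponent is 282, so the order of 272 is 282.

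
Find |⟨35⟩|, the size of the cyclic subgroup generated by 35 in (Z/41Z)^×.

The order of 35 must divide φ(41) = 41 − 1 = 40 = 2^3 · 5.
Divisors of 40: 1, 2, 4, 5, 8, 10, 20, 40.
Compute 35^d (mod 41) for the divisors d until we hit 1:
35^1 ≡ 35
35^2 ≡ 36
35^4 ≡ 25
35^5 ≡ 14
35^8 ≡ 10
35^10 ≡ 32
35^20 ≡ 40
35^40 ≡ 1
Hence ord(35) = 40.

40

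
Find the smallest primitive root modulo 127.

φ(127) = 127 − 1 = 126 = 2 · 3^2 · 7.
Test candidates g = 2, 3, … against the prime factors q ∈ {2, 3, 7} of φ(127): g is a generator iff g^(126/q) ≢ 1 for every such q.
g = 2: 2^63 ≡ 1 — hits 1, so not a primitive root.
g = 3: 3^63 ≡ 126; 3^42 ≡ 107; 3^18 ≡ 4 — none is 1, so 3 is a primitive root.
So 3 is the smallest generator of (Z/127Z)^×.

3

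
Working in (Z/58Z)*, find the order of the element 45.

ord(45) | φ(58) = φ(2)·φ(29) = 1·28 = 28 = 2^2 · 7.
Divisors of 28: 1, 2, 4, 7, 14, 28.
Check 45^d mod 58 for each divisor in increasing order:
45^1 ≡ 45 (mod 58)
45^2 ≡ 53 (mod 58)
45^4 ≡ 25 (mod 58)
45^7 ≡ 1 (mod 58) ✓
The smallest such exponent is 7, so the order of 45 is 7.

7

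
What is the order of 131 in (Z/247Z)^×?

9

By Lagrange's theorem, ord_247(131) divides φ(247) = φ(13·19) = (13−1)·(19−1) = 12·18 = 216 = 2^3 · 3^3.
Divisors of 216: 1, 2, 3, 4, 6, 8, 9, 12, 18, 24, 27, 36, 54, 72, 108, 216.
Check 131^d mod 247 for each divisor in increasing order:
131^1 ≡ 131 (mod 247)
131^2 ≡ 118 (mod 247)
131^3 ≡ 144 (mod 247)
131^4 ≡ 92 (mod 247)
131^6 ≡ 235 (mod 247)
131^8 ≡ 66 (mod 247)
131^9 ≡ 1 (mod 247) ✓
Hence ord(131) = 9.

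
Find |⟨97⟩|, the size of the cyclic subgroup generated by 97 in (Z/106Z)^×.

By Lagrange's theorem, ord_106(97) divides φ(106) = φ(2)·φ(53) = 1·52 = 52 = 2^2 · 13.
Divisors of 52: 1, 2, 4, 13, 26, 52.
Check 97^d mod 106 for each divisor in increasing order:
97^1 ≡ 97 (mod 106)
97^2 ≡ 81 (mod 106)
97^4 ≡ 95 (mod 106)
97^13 ≡ 1 (mod 106) ✓
So ord_106(97) = 13.

13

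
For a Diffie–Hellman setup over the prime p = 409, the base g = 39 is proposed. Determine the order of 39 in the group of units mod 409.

408

ord(39) | φ(409) = 409 − 1 = 408 = 2^3 · 3 · 17.
Divisors of 408: 1, 2, 3, 4, 6, 8, 12, 17, 24, 34, 51, 68, 102, 136, 204, 408.
Test each divisor d:
39^1 ≡ 39
39^2 ≡ 294
39^3 ≡ 14
39^4 ≡ 137
39^6 ≡ 196
39^8 ≡ 364
39^12 ≡ 379
39^17 ≡ 38
39^24 ≡ 82
39^34 ≡ 217
39^51 ≡ 66
39^68 ≡ 54
39^102 ≡ 266
39^136 ≡ 53
39^204 ≡ 408
39^408 ≡ 1
So ord_409(39) = 408.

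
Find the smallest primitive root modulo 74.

5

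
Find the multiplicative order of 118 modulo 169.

13

By Lagrange's theorem, ord_169(118) divides φ(169) = φ(13^2) = 13·(13−1) = 156 = 2^2 · 3 · 13.
Divisors of 156: 1, 2, 3, 4, 6, 12, 13, 26, 39, 52, 78, 156.
Evaluate successive powers at the divisors of 156:
118^1 ≡ 118 (mod 169)
118^2 ≡ 66 (mod 169)
118^3 ≡ 14 (mod 169)
118^4 ≡ 131 (mod 169)
118^6 ≡ 27 (mod 169)
118^12 ≡ 53 (mod 169)
118^13 ≡ 1 (mod 169) ✓
Therefore the multiplicative order of 118 modulo 169 is 13.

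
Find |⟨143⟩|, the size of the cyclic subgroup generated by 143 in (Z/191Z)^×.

By Lagrange's theorem, ord_191(143) divides φ(191) = 191 − 1 = 190 = 2 · 5 · 19.
Divisors of 190: 1, 2, 5, 10, 19, 38, 95, 190.
Test each divisor d:
143^1 ≡ 143
143^2 ≡ 12
143^5 ≡ 155
143^10 ≡ 150
143^19 ≡ 152
143^38 ≡ 184
143^95 ≡ 190
143^190 ≡ 1
So ord_191(143) = 190.

190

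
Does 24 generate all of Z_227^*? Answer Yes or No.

φ(227) = 227 − 1 = 226 = 2 · 113.
Test 24^(226/q) mod 227 for each prime factor q of 226:
24^113 ≡ 226 (mod 227)  [q = 2: ≢ 1 ✓]
24^2 ≡ 122 (mod 227)  [q = 113: ≢ 1 ✓]
Every test exponent gives a nontrivial residue, hence 24 generates the full group.

Yes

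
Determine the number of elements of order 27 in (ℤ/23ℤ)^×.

φ(23) = 23 − 1 = 22 = 2 · 11.
Since (Z/23Z)^× is cyclic of order 22, the number of elements of order d is φ(d) when d | 22 and 0 otherwise.
27 does not divide 22, so no element of (Z/23Z)^× has order 27.

0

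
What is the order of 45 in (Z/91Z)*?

12

The order of 45 must divide φ(91) = φ(7·13) = (7−1)·(13−1) = 6·12 = 72 = 2^3 · 3^2.
Divisors of 72: 1, 2, 3, 4, 6, 8, 9, 12, 18, 24, 36, 72.
Test each divisor d:
45^1 ≡ 45 (mod 91)
45^2 ≡ 23 (mod 91)
45^3 ≡ 34 (mod 91)
45^4 ≡ 74 (mod 91)
45^6 ≡ 64 (mod 91)
45^8 ≡ 16 (mod 91)
45^9 ≡ 83 (mod 91)
45^12 ≡ 1 (mod 91) ✓
So ord_91(45) = 12.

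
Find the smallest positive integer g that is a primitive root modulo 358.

7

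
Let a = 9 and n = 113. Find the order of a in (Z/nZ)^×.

56

ord(9) | φ(113) = 113 − 1 = 112 = 2^4 · 7.
Divisors of 112: 1, 2, 4, 7, 8, 14, 16, 28, 56, 112.
Evaluate successive powers at the divisors of 112:
9^1 ≡ 9
9^2 ≡ 81
9^4 ≡ 7
9^7 ≡ 18
9^8 ≡ 49
9^14 ≡ 98
9^16 ≡ 28
9^28 ≡ 112
9^56 ≡ 1
So ord_113(9) = 56.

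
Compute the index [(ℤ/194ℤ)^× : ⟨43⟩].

4

By Lagrange's theorem, ord_194(43) divides φ(194) = φ(2)·φ(97) = 1·96 = 96 = 2^5 · 3.
Divisors of 96: 1, 2, 3, 4, 6, 8, 12, 16, 24, 32, 48, 96.
Evaluate successive powers at the divisors of 96:
43^1 ≡ 43 (mod 194)
43^2 ≡ 103 (mod 194)
43^3 ≡ 161 (mod 194)
43^4 ≡ 133 (mod 194)
43^6 ≡ 119 (mod 194)
43^8 ≡ 35 (mod 194)
43^12 ≡ 193 (mod 194)
43^16 ≡ 61 (mod 194)
43^24 ≡ 1 (mod 194) ✓
The order of 43 is 24, so the subgroup it generates has 24 elements.
[(Z/194Z)^× : ⟨43⟩] = 96/24 = 4.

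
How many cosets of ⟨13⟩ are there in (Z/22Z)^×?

By Lagrange's theorem, ord_22(13) divides φ(22) = φ(2)·φ(11) = 1·10 = 10 = 2 · 5.
Divisors of 10: 1, 2, 5, 10.
Check 13^d mod 22 for each divisor in increasing order:
13^1 ≡ 13 (mod 22)
13^2 ≡ 15 (mod 22)
13^5 ≡ 21 (mod 22)
13^10 ≡ 1 (mod 22) ✓
The order of 13 is 10, so the subgroup it generates has 10 elements.
Index = |(Z/22Z)^×| / |⟨13⟩| = 10 / 10 = 1.

1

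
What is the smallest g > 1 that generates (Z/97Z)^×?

5

φ(97) = 97 − 1 = 96 = 2^5 · 3.
Test candidates g = 2, 3, … against the prime factors q ∈ {2, 3} of φ(97): g is a generator iff g^(96/q) ≢ 1 for every such q.
g = 2: 2^48 ≡ 1 — hits 1, so not a primitive root.
g = 3: 3^48 ≡ 1 — hits 1, so not a primitive root.
g = 4: 4^48 ≡ 1 — hits 1, so not a primitive root.
g = 5: 5^48 ≡ 96; 5^32 ≡ 35 — none is 1, so 5 is a primitive root.
Hence the least primitive root of 97 is 5.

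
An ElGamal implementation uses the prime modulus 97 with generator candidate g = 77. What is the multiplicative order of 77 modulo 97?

The order of 77 must divide φ(97) = 97 − 1 = 96 = 2^5 · 3.
Divisors of 96: 1, 2, 3, 4, 6, 8, 12, 16, 24, 32, 48, 96.
Evaluate successive powers at the divisors of 96:
77^1 ≡ 77
77^2 ≡ 12
77^3 ≡ 51
77^4 ≡ 47
77^6 ≡ 79
77^8 ≡ 75
77^12 ≡ 33
77^16 ≡ 96
77^24 ≡ 22
77^32 ≡ 1
Therefore the multiplicative order of 77 modulo 97 is 32.

32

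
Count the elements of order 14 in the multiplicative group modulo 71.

6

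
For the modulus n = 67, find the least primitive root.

φ(67) = 67 − 1 = 66 = 2 · 3 · 11.
Test candidates g = 2, 3, … against the prime factors q ∈ {2, 3, 11} of φ(67): g is a generator iff g^(66/q) ≢ 1 for every such q.
g = 2: 2^33 ≡ 66; 2^22 ≡ 37; 2^6 ≡ 64 — none is 1, so 2 is a primitive root.
The smallest primitive root modulo 67 is 2.

2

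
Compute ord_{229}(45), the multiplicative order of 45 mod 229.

114

By Lagrange's theorem, ord_229(45) divides φ(229) = 229 − 1 = 228 = 2^2 · 3 · 19.
Divisors of 228: 1, 2, 3, 4, 6, 12, 19, 38, 57, 76, 114, 228.
Evaluate successive powers at the divisors of 228:
45^1 ≡ 45
45^2 ≡ 193
45^3 ≡ 212
45^4 ≡ 151
45^6 ≡ 60
45^12 ≡ 165
45^19 ≡ 95
45^38 ≡ 94
45^57 ≡ 228
45^76 ≡ 134
45^114 ≡ 1
Hence ord(45) = 114.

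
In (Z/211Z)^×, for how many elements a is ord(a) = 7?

6

φ(211) = 211 − 1 = 210 = 2 · 3 · 5 · 7.
(Z/211Z)^× is cyclic (|G| = 210); a cyclic group of order m has exactly φ(d) elements of each order d | m, and none otherwise.
7 | 210, and φ(7) = 7 − 1 = 6.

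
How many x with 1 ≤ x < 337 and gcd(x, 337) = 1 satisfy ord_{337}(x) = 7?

φ(337) = 337 − 1 = 336 = 2^4 · 3 · 7.
(Z/337Z)^× is cyclic (|G| = 336); a cyclic group of order m has exactly φ(d) elements of each order d | m, and none otherwise.
7 | 336, and φ(7) = 7 − 1 = 6.

6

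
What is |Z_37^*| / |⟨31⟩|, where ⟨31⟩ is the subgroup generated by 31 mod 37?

9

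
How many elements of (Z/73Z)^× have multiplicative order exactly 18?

6

φ(73) = 73 − 1 = 72 = 2^3 · 3^2.
(Z/73Z)^× is cyclic (|G| = 72); a cyclic group of order m has exactly φ(d) elements of each order d | m, and none otherwise.
18 = 2 · 3^2 divides 72, and φ(18) = 6.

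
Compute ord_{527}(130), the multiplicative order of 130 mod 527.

48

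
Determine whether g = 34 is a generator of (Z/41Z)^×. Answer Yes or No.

Yes

φ(41) = 41 − 1 = 40 = 2^3 · 5.
It suffices to check that the order of 34 is not a proper divisor of 40: compute 34^(40/q) for q ∈ {2, 5}.
34^20 ≡ 40 (mod 41)  [q = 2: ≢ 1 ✓]
34^8 ≡ 37 (mod 41)  [q = 5: ≢ 1 ✓]
All checks pass, so 34 has order 40 and is a primitive root modulo 41.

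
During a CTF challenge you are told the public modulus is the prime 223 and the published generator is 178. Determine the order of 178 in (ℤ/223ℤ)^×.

111

The order of 178 must divide φ(223) = 223 − 1 = 222 = 2 · 3 · 37.
Divisors of 222: 1, 2, 3, 6, 37, 74, 111, 222.
Test each divisor d:
178^1 ≡ 178 (mod 223)
178^2 ≡ 18 (mod 223)
178^3 ≡ 82 (mod 223)
178^6 ≡ 34 (mod 223)
178^37 ≡ 39 (mod 223)
178^74 ≡ 183 (mod 223)
178^111 ≡ 1 (mod 223) ✓
Therefore the multiplicative order of 178 modulo 223 is 111.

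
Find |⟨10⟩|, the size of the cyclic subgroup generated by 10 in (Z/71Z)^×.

ord(10) | φ(71) = 71 − 1 = 70 = 2 · 5 · 7.
Divisors of 70: 1, 2, 5, 7, 10, 14, 35, 70.
Check 10^d mod 71 for each divisor in increasing order:
10^1 ≡ 10
10^2 ≡ 29
10^5 ≡ 32
10^7 ≡ 5
10^10 ≡ 30
10^14 ≡ 25
10^35 ≡ 1
So ord_71(10) = 35.

35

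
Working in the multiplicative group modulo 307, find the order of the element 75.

306

The order of 75 must divide φ(307) = 307 − 1 = 306 = 2 · 3^2 · 17.
Divisors of 306: 1, 2, 3, 6, 9, 17, 18, 34, 51, 102, 153, 306.
Test each divisor d:
75^1 ≡ 75 (mod 307)
75^2 ≡ 99 (mod 307)
75^3 ≡ 57 (mod 307)
75^6 ≡ 179 (mod 307)
75^9 ≡ 72 (mod 307)
75^17 ≡ 20 (mod 307)
75^18 ≡ 272 (mod 307)
75^34 ≡ 93 (mod 307)
75^51 ≡ 18 (mod 307)
75^102 ≡ 17 (mod 307)
75^153 ≡ 306 (mod 307)
75^306 ≡ 1 (mod 307) ✓
Therefore the multiplicative order of 75 modulo 307 is 306.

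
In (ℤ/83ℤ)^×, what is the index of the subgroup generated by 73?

The order of 73 must divide φ(83) = 83 − 1 = 82 = 2 · 41.
Divisors of 82: 1, 2, 41, 82.
Evaluate successive powers at the divisors of 82:
73^1 ≡ 73 (mod 83)
73^2 ≡ 17 (mod 83)
73^41 ≡ 82 (mod 83)
73^82 ≡ 1 (mod 83) ✓
So ord_83(73) = 82, hence |⟨73⟩| = 82.
[(Z/83Z)^× : ⟨73⟩] = 82/82 = 1.

1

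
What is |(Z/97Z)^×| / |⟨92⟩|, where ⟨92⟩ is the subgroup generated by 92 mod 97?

1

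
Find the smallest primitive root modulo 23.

φ(23) = 23 − 1 = 22 = 2 · 11.
g is a primitive root iff g^(22/q) ≢ 1 (mod 23) for each prime q ∈ {2, 11}.
g = 2: 2^11 ≡ 1 — hits 1, so not a primitive root.
g = 3: 3^11 ≡ 1 — hits 1, so not a primitive root.
g = 4: 4^11 ≡ 1 — hits 1, so not a primitive root.
g = 5: 5^11 ≡ 22; 5^2 ≡ 2 — none is 1, so 5 is a primitive root.
Hence the least primitive root of 23 is 5.

5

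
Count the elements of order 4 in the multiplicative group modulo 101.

φ(101) = 101 − 1 = 100 = 2^2 · 5^2.
(Z/101Z)^× is cyclic (|G| = 100); a cyclic group of order m has exactly φ(d) elements of each order d | m, and none otherwise.
4 = 2^2 divides 100, and φ(4) = 2.

2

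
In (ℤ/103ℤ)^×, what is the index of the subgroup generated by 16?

2

By Lagrange's theorem, ord_103(16) divides φ(103) = 103 − 1 = 102 = 2 · 3 · 17.
Divisors of 102: 1, 2, 3, 6, 17, 34, 51, 102.
Compute 16^d (mod 103) for the divisors d until we hit 1:
16^1 ≡ 16 (mod 103)
16^2 ≡ 50 (mod 103)
16^3 ≡ 79 (mod 103)
16^6 ≡ 61 (mod 103)
16^17 ≡ 56 (mod 103)
16^34 ≡ 46 (mod 103)
16^51 ≡ 1 (mod 103) ✓
The order of 16 is 51, so the subgroup it generates has 51 elements.
Index = |(Z/103Z)^×| / |⟨16⟩| = 102 / 51 = 2.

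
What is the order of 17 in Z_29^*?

The order of 17 must divide φ(29) = 29 − 1 = 28 = 2^2 · 7.
Divisors of 28: 1, 2, 4, 7, 14, 28.
Compute 17^d (mod 29) for the divisors d until we hit 1:
17^1 ≡ 17 (mod 29)
17^2 ≡ 28 (mod 29)
17^4 ≡ 1 (mod 29) ✓
So ord_29(17) = 4.

4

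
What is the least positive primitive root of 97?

φ(97) = 97 − 1 = 96 = 2^5 · 3.
Test candidates g = 2, 3, … against the prime factors q ∈ {2, 3} of φ(97): g is a generator iff g^(96/q) ≢ 1 for every such q.
g = 2: 2^48 ≡ 1 — hits 1, so not a primitive root.
g = 3: 3^48 ≡ 1 — hits 1, so not a primitive root.
g = 4: 4^48 ≡ 1 — hits 1, so not a primitive root.
g = 5: 5^48 ≡ 96; 5^32 ≡ 35 — none is 1, so 5 is a primitive root.
Hence the least primitive root of 97 is 5.

5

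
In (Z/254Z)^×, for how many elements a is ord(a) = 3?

2

φ(254) = φ(2)·φ(127) = 1·126 = 126 = 2 · 3^2 · 7.
Since (Z/254Z)^× is cyclic of order 126, the number of elements of order d is φ(d) when d | 126 and 0 otherwise.
3 | 126, and φ(3) = 3 − 1 = 2.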